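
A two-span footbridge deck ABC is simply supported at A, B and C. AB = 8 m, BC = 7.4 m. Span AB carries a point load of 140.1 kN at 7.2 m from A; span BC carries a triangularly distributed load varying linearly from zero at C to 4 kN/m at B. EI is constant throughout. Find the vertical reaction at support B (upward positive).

Take M_B as the redundant. Released structure: two simple spans AB and BC with a hinge at B.
Discontinuity in slope at B on the released structure — sum the simple-span end rotations:
  span AB: point load 140.1 at a = 7.2: Pab(L + a)/(6LEI) = 255.5/EI
  span BC: triangular load, peak 4: w₀L³/(45EI) = 36.02/EI
  relative rotation θ_0 = (255.5 + 36.02)/EI = 291.6/EI
A unit hogging moment at B produces rotation L₁/(3EI) + L₂/(3EI) = 5.133/EI.
Slope continuity at B: θ_0 = M_B·5.133/EI, so M_B = 291.6/5.133 = 56.8 kN·m (hogging).
Span AB, ΣM about A with M_B applied at B: R_B^{AB}·8 = 1009 + 56.8, so R_B^{AB} = 133.2 kN and R_A = 140.1 − 133.2 = 6.91 kN.
Span BC, ΣM about C: R_B^{BC}·7.4 = 73.01 + 56.8, so R_B^{BC} = 17.54 kN and R_C = 14.8 − 17.54 = -2.742 kN.
R_B = 133.2 + 17.54 = 150.7 kN.

R_B = 150.7 kN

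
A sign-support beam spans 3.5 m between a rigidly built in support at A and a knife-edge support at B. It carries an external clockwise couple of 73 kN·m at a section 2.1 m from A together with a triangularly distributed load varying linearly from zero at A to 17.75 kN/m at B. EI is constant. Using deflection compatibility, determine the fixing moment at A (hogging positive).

M_A = -6.296 kN·m

Choose R_B as the redundant. The primary structure is the cantilever fixed at A.
Downward deflection at the released point B due to the loads:
  clockwise couple 73 at a = 2.1: M₀a(2L − a)/(2EI) = 375.6/EI
  triangular load, peak 17.75 at the free end: 11w₀L⁴/(120EI) = 244.2/EI
  δ_0 = 619.7/EI
Tip deflection under a unit load at B: L³/(3EI) = 14.29/EI.
Compatibility at B: δ_0 − R_B·δ_{BB} = 0, so R_B = 619.7/14.29 = 43.36 kN.
Moment equilibrium about A: M_A = Σ(load moments about A) − R_B·L = 145.5 − 43.36×3.5 = -6.296 kN·m.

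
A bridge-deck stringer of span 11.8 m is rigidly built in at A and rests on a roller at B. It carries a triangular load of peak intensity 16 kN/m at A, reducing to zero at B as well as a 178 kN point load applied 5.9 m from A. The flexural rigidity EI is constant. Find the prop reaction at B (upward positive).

Take the reaction at B as the redundant and release it; the primary structure is a cantilever fixed at A.
Deflection at B on the released cantilever, summing each load's contribution:
  triangular load, peak 16 at the fixed end: w₀L⁴/(30EI) = 10340/EI
  point load 178 at a = 5.9: Pa²(3L − a)/(6EI) = 30465/EI
  δ_0 = 40805/EI
Tip deflection under a unit load at B: L³/(3EI) = 547.7/EI.
The prop prevents deflection at B: R_B = δ_0/δ_{BB} = 40805/547.7 = 74.5 kN.

R_B = 74.5 kN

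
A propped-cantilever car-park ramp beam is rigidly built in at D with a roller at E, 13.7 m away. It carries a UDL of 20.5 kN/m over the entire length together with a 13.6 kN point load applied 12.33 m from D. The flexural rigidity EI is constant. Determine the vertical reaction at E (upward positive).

Take the reaction at E as the redundant and release it; the primary structure is a cantilever fixed at D.
Primary-structure tip deflection at E by superposition:
  UDL 20.5: wL⁴/(8EI) = 90271/EI
  point load 13.6 at a = 12.33: Pa²(3L − a)/(6EI) = 9914/EI
  δ_0 = 100185/EI
Tip deflection under a unit load at E: L³/(3EI) = 857.1/EI.
The prop prevents deflection at E: R_E = δ_0/δ_{EE} = 100185/857.1 = 116.9 kN.

R_E = 116.9 kN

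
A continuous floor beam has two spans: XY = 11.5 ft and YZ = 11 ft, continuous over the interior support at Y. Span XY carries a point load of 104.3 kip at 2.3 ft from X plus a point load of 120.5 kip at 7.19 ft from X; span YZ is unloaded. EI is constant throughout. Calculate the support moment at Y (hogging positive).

M_Y = 193.7 kip·ft

Insert a hinge at Y; M_Y is the redundant, and each span becomes simply supported.
Discontinuity in slope at Y on the released structure — sum the simple-span end rotations:
  span XY: point load 104.3 at a = 2.3: Pab(L + a)/(6LEI) = 441.4/EI
  span XY: point load 120.5 at a = 7.19: Pab(L + a)/(6LEI) = 1011/EI
  relative rotation θ_0 = (1453 + 0)/EI = 1453/EI
A unit hogging moment at Y produces rotation L₁/(3EI) + L₂/(3EI) = 7.5/EI.
Slope continuity at Y: θ_0 = M_Y·7.5/EI, so M_Y = 1453/7.5 = 193.7 kip·ft (hogging).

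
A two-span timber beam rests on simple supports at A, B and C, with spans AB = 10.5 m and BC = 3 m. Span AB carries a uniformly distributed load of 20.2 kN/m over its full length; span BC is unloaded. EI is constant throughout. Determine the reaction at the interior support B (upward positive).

R_B = 198.8 kN

Take M_B as the redundant. Released structure: two simple spans AB and BC with a hinge at B.
Discontinuity in slope at B on the released structure — sum the simple-span end rotations:
  span AB: UDL 20.2: wL³/(24EI) = 974.3/EI
  relative rotation θ_0 = (974.3 + 0)/EI = 974.3/EI
A unit hogging moment at B produces rotation L₁/(3EI) + L₂/(3EI) = 4.5/EI.
Slope continuity at B: θ_0 = M_B·4.5/EI, so M_B = 974.3/4.5 = 216.5 kN·m (hogging).
Span AB, ΣM about A with M_B applied at B: R_B^{AB}·10.5 = 1114 + 216.5, so R_B^{AB} = 126.7 kN and R_A = 212.1 − 126.7 = 85.43 kN.
Span BC, ΣM about C: R_B^{BC}·3 = 0 + 216.5, so R_B^{BC} = 72.17 kN and R_C = 0 − 72.17 = -72.17 kN.
R_B = 126.7 + 72.17 = 198.8 kN.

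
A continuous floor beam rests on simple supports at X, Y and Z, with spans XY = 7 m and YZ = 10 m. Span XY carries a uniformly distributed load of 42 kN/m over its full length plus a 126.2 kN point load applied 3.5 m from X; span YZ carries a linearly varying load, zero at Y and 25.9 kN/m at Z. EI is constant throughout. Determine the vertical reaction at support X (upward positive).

R_X = 172.5 kN

Take M_Y as the redundant. Released structure: two simple spans XY and YZ with a hinge at Y.
End slopes at the hinge Y, treating each span as simply supported:
  span XY: UDL 42: wL³/(24EI) = 600.2/EI
  span XY: point load 126.2 at a = 3.5: Pab(L + a)/(6LEI) = 386.5/EI
  span YZ: triangular load, peak 25.9: 7w₀L³/(360EI) = 503.6/EI
  relative rotation θ_0 = (986.7 + 503.6)/EI = 1490/EI
A unit hogging moment at Y produces rotation L₁/(3EI) + L₂/(3EI) = 5.667/EI.
Slope continuity at Y: θ_0 = M_Y·5.667/EI, so M_Y = 1490/5.667 = 263 kN·m (hogging).
Span XY, ΣM about X with M_Y applied at Y: R_Y^{XY}·7 = 1471 + 263, so R_Y^{XY} = 247.7 kN and R_X = 420.2 − 247.7 = 172.5 kN.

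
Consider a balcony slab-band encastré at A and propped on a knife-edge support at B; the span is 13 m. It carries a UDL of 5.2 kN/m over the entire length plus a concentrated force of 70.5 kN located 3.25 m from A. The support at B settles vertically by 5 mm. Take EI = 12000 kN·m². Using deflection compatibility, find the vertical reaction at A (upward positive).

Choose R_B as the redundant. The primary structure is the cantilever fixed at A.
Primary-structure tip deflection at B by superposition:
  UDL 5.2: wL⁴/(8EI) = 18565/EI
  point load 70.5 at a = 3.25: Pa²(3L − a)/(6EI) = 4437/EI
  δ_0 = 23002/EI
Tip deflection under a unit load at B: L³/(3EI) = 732.3/EI.
With EI = 12000 kN·m²: δ_0 = 1.9168 m and δ_{BB} = 0.061028 m/kN.
Compatibility — the beam at B must follow the support down by 0.005 m: δ_0 − R_B·δ_{BB} = 0.005, so R_B = (1.9168 − 0.005)/0.061028 = 31.33 kN.
Vertical equilibrium: R_A = ΣP − R_B = 138.1 − 31.33 = 106.8 kN.

R_A = 106.8 kN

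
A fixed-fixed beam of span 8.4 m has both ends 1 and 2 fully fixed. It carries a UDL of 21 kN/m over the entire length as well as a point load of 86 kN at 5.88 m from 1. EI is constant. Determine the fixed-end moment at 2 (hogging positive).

Take the two fixed-end moments M_1, M_2 as redundants; the released structure is the simple span 12.
End rotations of the released simple span under the applied load (×1/EI):
  at 1: UDL 21: wL³/(24EI) = 518.6/EI
  at 2: UDL 21: wL³/(24EI) = 518.6/EI
  at 1: point load 86 at a = 5.88: Pab(L + b)/(6LEI) = 276.1/EI
  at 2: point load 86 at a = 5.88: Pab(L + a)/(6LEI) = 361.1/EI
  θ_10 = 794.7/EI,  θ_20 = 879.7/EI
Flexibility coefficients: a unit moment at one end gives L/(3EI) there and L/(6EI) at the far end, so f₁₁ = f₂₂ = 2.8/EI and f₁₂ = f₂₁ = 1.4/EI.
Compatibility — zero rotation at each built-in end:
  2.8 M_1 + 1.4 M_2 = 794.7
  1.4 M_1 + 2.8 M_2 = 879.7
Solving the pair gives M_1 = 169 kN·m and M_2 = 229.7 kN·m (hogging).

M_2 = 229.7 kN·m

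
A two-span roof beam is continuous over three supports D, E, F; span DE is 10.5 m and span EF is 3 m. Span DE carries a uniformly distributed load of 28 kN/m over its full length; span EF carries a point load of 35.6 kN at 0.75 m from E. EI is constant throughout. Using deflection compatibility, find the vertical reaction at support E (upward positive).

Take M_E as the redundant. Released structure: two simple spans DE and EF with a hinge at E.
Discontinuity in slope at E on the released structure — sum the simple-span end rotations:
  span DE: UDL 28: wL³/(24EI) = 1351/EI
  span EF: point load 35.6 at a = 0.75: Pab(L + b)/(6LEI) = 17.52/EI
  relative rotation θ_0 = (1351 + 17.52)/EI = 1368/EI
A unit hogging moment at E produces rotation L₁/(3EI) + L₂/(3EI) = 4.5/EI.
Compatibility: M_E·(L₁+L₂)/(3EI) = θ_0, giving M_E = 304 kN·m (hogging).
Span DE, ΣM about D with M_E applied at E: R_E^{DE}·10.5 = 1544 + 304, so R_E^{DE} = 176 kN and R_D = 294 − 176 = 118 kN.
Span EF, ΣM about F: R_E^{EF}·3 = 80.1 + 304, so R_E^{EF} = 128 kN and R_F = 35.6 − 128 = -92.44 kN.
R_E = 176 + 128 = 304 kN.

R_E = 304 kN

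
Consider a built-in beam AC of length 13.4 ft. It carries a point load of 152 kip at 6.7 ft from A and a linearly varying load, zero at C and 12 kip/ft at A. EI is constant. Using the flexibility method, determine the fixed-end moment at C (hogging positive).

M_C = 326.4 kip·ft

Release both end moments; the primary structure is a simply-supported span AC with redundants M_A and M_C.
Simple-span end rotations at A and C under the given loads:
  at A: point load 152 at a = 6.7: Pab(L + b)/(6LEI) = 1706/EI
  at C: point load 152 at a = 6.7: Pab(L + a)/(6LEI) = 1706/EI
  at A: triangular load, peak 12: w₀L³/(45EI) = 641.6/EI
  at C: triangular load, peak 12: 7w₀L³/(360EI) = 561.4/EI
  θ_A0 = 2347/EI,  θ_C0 = 2267/EI
Flexibility coefficients: a unit moment at one end gives L/(3EI) there and L/(6EI) at the far end, so f₁₁ = f₂₂ = 4.467/EI and f₁₂ = f₂₁ = 2.233/EI.
Compatibility — zero rotation at each built-in end:
  4.467 M_A + 2.233 M_C = 2347
  2.233 M_A + 4.467 M_C = 2267
Solving the pair gives M_A = 362.3 kip·ft and M_C = 326.4 kip·ft (hogging).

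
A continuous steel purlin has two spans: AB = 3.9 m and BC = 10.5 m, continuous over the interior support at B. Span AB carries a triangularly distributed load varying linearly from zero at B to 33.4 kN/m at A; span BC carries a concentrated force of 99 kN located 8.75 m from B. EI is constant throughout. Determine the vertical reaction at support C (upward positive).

R_C = 75.89 kN

Release continuity at B by inserting a hinge; the redundant is the internal moment M_B. The primary structure is two simply-supported spans AB and BC.
End slopes at the hinge B, treating each span as simply supported:
  span AB: triangular load, peak 33.4: 7w₀L³/(360EI) = 38.52/EI
  span BC: point load 99 at a = 8.75: Pab(L + b)/(6LEI) = 294.8/EI
  relative rotation θ_0 = (38.52 + 294.8)/EI = 333.3/EI
A unit hogging moment at B produces rotation L₁/(3EI) + L₂/(3EI) = 4.8/EI.
Compatibility: M_B·(L₁+L₂)/(3EI) = θ_0, giving M_B = 69.44 kN·m (hogging).
Span BC, ΣM about C: R_B^{BC}·10.5 = 173.2 + 69.44, so R_B^{BC} = 23.11 kN and R_C = 99 − 23.11 = 75.89 kN.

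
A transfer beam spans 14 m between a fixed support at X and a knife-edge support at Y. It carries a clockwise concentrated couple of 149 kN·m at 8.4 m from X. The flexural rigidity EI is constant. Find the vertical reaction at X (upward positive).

R_X = -13.41 kN

Remove the prop at Y; the released (primary) structure is a cantilever built in at X.
Deflection at Y on the released cantilever, summing each load's contribution:
  clockwise couple 149 at a = 8.4: M₀a(2L − a)/(2EI) = 12266/EI
Flexibility coefficient — unit upward force at Y: δ_{YY} = L³/(3EI) = 914.7/EI.
Compatibility at Y: δ_0 − R_Y·δ_{YY} = 0, so R_Y = 12266/914.7 = 13.41 kN.
Vertical equilibrium: R_X = ΣP − R_Y = 0 − 13.41 = -13.41 kN.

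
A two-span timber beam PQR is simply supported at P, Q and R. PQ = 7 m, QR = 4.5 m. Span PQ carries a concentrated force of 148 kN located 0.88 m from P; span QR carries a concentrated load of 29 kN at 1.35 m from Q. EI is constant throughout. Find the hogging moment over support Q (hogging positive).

M_Q = 48.13 kN·m

Insert a hinge at Q; M_Q is the redundant, and each span becomes simply supported.
End slopes at the hinge Q, treating each span as simply supported:
  span PQ: point load 148 at a = 0.88: Pab(L + a)/(6LEI) = 149.5/EI
  span QR: point load 29 at a = 1.35: Pab(L + b)/(6LEI) = 34.94/EI
  relative rotation θ_0 = (149.5 + 34.94)/EI = 184.5/EI
A unit hogging moment at Q produces rotation L₁/(3EI) + L₂/(3EI) = 3.833/EI.
Compatibility: M_Q·(L₁+L₂)/(3EI) = θ_0, giving M_Q = 48.13 kN·m (hogging).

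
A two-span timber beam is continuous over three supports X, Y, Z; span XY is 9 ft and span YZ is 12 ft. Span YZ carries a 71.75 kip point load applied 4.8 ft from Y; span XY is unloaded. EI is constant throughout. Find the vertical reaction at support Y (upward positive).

R_Y = 61.42 kip

Take M_Y as the redundant. Released structure: two simple spans XY and YZ with a hinge at Y.
Rotations at Y on the released spans (each span's end-slope, ×1/EI):
  span YZ: point load 71.75 at a = 4.8: Pab(L + b)/(6LEI) = 661.2/EI
  relative rotation θ_0 = (0 + 661.2)/EI = 661.2/EI
A unit hogging moment at Y produces rotation L₁/(3EI) + L₂/(3EI) = 7/EI.
Slope continuity at Y: θ_0 = M_Y·7/EI, so M_Y = 661.2/7 = 94.46 kip·ft (hogging).
Span XY, ΣM about X with M_Y applied at Y: R_Y^{XY}·9 = 0 + 94.46, so R_Y^{XY} = 10.5 kip and R_X = 0 − 10.5 = -10.5 kip.
Span YZ, ΣM about Z: R_Y^{YZ}·12 = 516.6 + 94.46, so R_Y^{YZ} = 50.92 kip and R_Z = 71.75 − 50.92 = 20.83 kip.
R_Y = 10.5 + 50.92 = 61.42 kip.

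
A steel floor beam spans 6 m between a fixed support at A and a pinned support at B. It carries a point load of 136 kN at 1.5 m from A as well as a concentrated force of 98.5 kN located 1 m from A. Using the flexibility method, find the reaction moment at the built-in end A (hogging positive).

Remove the prop at B; the released (primary) structure is a cantilever built in at A.
Primary-structure tip deflection at B by superposition:
  point load 136 at a = 1.5: Pa²(3L − a)/(6EI) = 841.5/EI
  point load 98.5 at a = 1: Pa²(3L − a)/(6EI) = 279.1/EI
  δ_0 = 1121/EI
Tip deflection under a unit load at B: L³/(3EI) = 72/EI.
The prop prevents deflection at B: R_B = δ_0/δ_{BB} = 1121/72 = 15.56 kN.
Moment equilibrium about A: M_A = Σ(load moments about A) − R_B·L = 302.5 − 15.56×6 = 209.1 kN·m.

M_A = 209.1 kN·m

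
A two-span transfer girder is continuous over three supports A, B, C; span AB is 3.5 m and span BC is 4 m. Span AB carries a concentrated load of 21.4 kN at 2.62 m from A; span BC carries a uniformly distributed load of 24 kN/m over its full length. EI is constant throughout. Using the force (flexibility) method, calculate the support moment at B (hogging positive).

M_B = 31.35 kN·m

Insert a hinge at B; M_B is the redundant, and each span becomes simply supported.
Discontinuity in slope at B on the released structure — sum the simple-span end rotations:
  span AB: point load 21.4 at a = 2.62: Pab(L + a)/(6LEI) = 14.38/EI
  span BC: UDL 24: wL³/(24EI) = 64/EI
  relative rotation θ_0 = (14.38 + 64)/EI = 78.38/EI
A unit hogging moment at B produces rotation L₁/(3EI) + L₂/(3EI) = 2.5/EI.
Compatibility: M_B·(L₁+L₂)/(3EI) = θ_0, giving M_B = 31.35 kN·m (hogging).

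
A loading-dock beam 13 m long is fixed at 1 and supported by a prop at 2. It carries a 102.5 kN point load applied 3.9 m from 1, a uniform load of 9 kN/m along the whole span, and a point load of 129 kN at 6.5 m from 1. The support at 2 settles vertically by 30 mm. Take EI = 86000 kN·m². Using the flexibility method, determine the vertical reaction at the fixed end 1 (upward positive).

Choose R_2 as the redundant. The primary structure is the cantilever fixed at 1.
Primary-structure tip deflection at 2 by superposition:
  point load 102.5 at a = 3.9: Pa²(3L − a)/(6EI) = 9120/EI
  UDL 9: wL⁴/(8EI) = 32131/EI
  point load 129 at a = 6.5: Pa²(3L − a)/(6EI) = 29522/EI
  δ_0 = 70774/EI
Flexibility coefficient — unit upward force at 2: δ_{22} = L³/(3EI) = 732.3/EI.
With EI = 86000 kN·m²: δ_0 = 0.82295 m and δ_{22} = 0.008516 m/kN.
Compatibility — the beam at 2 must follow the support down by 0.03 m: δ_0 − R_2·δ_{22} = 0.03, so R_2 = (0.82295 − 0.03)/0.008516 = 93.12 kN.
Vertical equilibrium: R_1 = ΣP − R_2 = 348.5 − 93.12 = 255.4 kN.

R_1 = 255.4 kN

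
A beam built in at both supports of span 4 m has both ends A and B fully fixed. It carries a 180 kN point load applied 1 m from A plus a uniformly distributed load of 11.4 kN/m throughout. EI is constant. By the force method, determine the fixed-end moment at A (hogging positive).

M_A = 116.5 kN·m

Take the two fixed-end moments M_A, M_B as redundants; the released structure is the simple span AB.
End rotations of the released simple span under the applied load (×1/EI):
  at A: point load 180 at a = 1: Pab(L + b)/(6LEI) = 157.5/EI
  at B: point load 180 at a = 1: Pab(L + a)/(6LEI) = 112.5/EI
  at A: UDL 11.4: wL³/(24EI) = 30.4/EI
  at B: UDL 11.4: wL³/(24EI) = 30.4/EI
  θ_A0 = 187.9/EI,  θ_B0 = 142.9/EI
Flexibility coefficients: a unit moment at one end gives L/(3EI) there and L/(6EI) at the far end, so f₁₁ = f₂₂ = 1.333/EI and f₁₂ = f₂₁ = 0.6667/EI.
Compatibility — zero rotation at each built-in end:
  1.333 M_A + 0.6667 M_B = 187.9
  0.6667 M_A + 1.333 M_B = 142.9
Solving the pair gives M_A = 116.5 kN·m and M_B = 48.95 kN·m (hogging).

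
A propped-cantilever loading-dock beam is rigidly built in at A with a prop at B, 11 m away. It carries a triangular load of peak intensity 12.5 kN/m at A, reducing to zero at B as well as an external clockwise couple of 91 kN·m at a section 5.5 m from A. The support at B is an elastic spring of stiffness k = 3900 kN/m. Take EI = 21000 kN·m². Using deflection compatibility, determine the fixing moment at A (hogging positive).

M_A = 92.5 kN·m

Choose R_B as the redundant. The primary structure is the cantilever fixed at A.
Deflection at B on the released cantilever, summing each load's contribution:
  triangular load, peak 12.5 at the fixed end: w₀L⁴/(30EI) = 6100/EI
  clockwise couple 91 at a = 5.5: M₀a(2L − a)/(2EI) = 4129/EI
  δ_0 = 10230/EI
Flexibility coefficient — unit upward force at B: δ_{BB} = L³/(3EI) = 443.7/EI.
With EI = 21000 kN·m²: δ_0 = 0.48712 m and δ_{BB} = 0.021127 m/kN.
Compatibility — the spring shortens by R_B/k under the reaction it provides: δ_0 − R_B·δ_{BB} = R_B/k. With 1/k = 0.000256 m/kN, R_B = δ_0 / (δ_{BB} + 1/k) = 0.48712 / (0.021127 + 0.000256) = 22.78 kN.
Moment equilibrium about A: M_A = Σ(load moments about A) − R_B·L = 343.1 − 22.78×11 = 92.5 kN·m.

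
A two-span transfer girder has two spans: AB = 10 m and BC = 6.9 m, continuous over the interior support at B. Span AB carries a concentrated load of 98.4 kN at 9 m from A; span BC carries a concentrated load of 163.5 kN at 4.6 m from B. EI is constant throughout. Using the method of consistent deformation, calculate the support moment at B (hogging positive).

Take M_B as the redundant. Released structure: two simple spans AB and BC with a hinge at B.
Discontinuity in slope at B on the released structure — sum the simple-span end rotations:
  span AB: point load 98.4 at a = 9: Pab(L + a)/(6LEI) = 280.4/EI
  span BC: point load 163.5 at a = 4.6: Pab(L + b)/(6LEI) = 384.4/EI
  relative rotation θ_0 = (280.4 + 384.4)/EI = 664.8/EI
A unit hogging moment at B produces rotation L₁/(3EI) + L₂/(3EI) = 5.633/EI.
Slope continuity at B: θ_0 = M_B·5.633/EI, so M_B = 664.8/5.633 = 118 kN·m (hogging).

M_B = 118 kN·m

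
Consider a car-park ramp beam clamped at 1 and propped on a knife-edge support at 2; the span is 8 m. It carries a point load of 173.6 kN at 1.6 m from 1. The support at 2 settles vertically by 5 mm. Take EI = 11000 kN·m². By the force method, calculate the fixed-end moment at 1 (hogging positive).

Choose R_2 as the redundant. The primary structure is the cantilever fixed at 1.
Downward deflection at the released point 2 due to the loads:
  point load 173.6 at a = 1.6: Pa²(3L − a)/(6EI) = 1659/EI
Tip deflection under a unit load at 2: L³/(3EI) = 170.7/EI.
With EI = 11000 kN·m²: δ_0 = 0.15083 m and δ_{22} = 0.015515 m/kN.
Compatibility — the beam at 2 must follow the support down by 0.005 m: δ_0 − R_2·δ_{22} = 0.005, so R_2 = (0.15083 − 0.005)/0.015515 = 9.399 kN.
Moment equilibrium about 1: M_1 = Σ(load moments about 1) − R_2·L = 277.8 − 9.399×8 = 202.6 kN·m.

M_1 = 202.6 kN·m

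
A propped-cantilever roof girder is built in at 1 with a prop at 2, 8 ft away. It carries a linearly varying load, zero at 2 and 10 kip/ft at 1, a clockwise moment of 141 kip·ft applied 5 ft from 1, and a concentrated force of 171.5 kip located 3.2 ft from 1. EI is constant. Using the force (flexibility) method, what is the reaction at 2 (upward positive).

R_2 = 66.39 kip

Take the reaction at 2 as the redundant and release it; the primary structure is a cantilever fixed at 1.
Free-end deflection of the primary structure under the applied loading (downward +):
  triangular load, peak 10 at the fixed end: w₀L⁴/(30EI) = 1365/EI
  clockwise couple 141 at a = 5: M₀a(2L − a)/(2EI) = 3878/EI
  point load 171.5 at a = 3.2: Pa²(3L − a)/(6EI) = 6088/EI
  δ_0 = 11331/EI
Tip deflection under a unit load at 2: L³/(3EI) = 170.7/EI.
The prop prevents deflection at 2: R_2 = δ_0/δ_{22} = 11331/170.7 = 66.39 kip.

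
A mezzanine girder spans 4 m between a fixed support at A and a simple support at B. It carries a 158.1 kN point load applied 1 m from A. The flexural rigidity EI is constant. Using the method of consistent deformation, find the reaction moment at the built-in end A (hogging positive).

M_A = 103.8 kN·m

Release the roller at B. Primary structure: cantilever fixed at A.
Downward deflection at the released point B due to the loads:
  point load 158.1 at a = 1: Pa²(3L − a)/(6EI) = 289.9/EI
Tip deflection under a unit load at B: L³/(3EI) = 21.33/EI.
Compatibility at B: δ_0 − R_B·δ_{BB} = 0, so R_B = 289.9/21.33 = 13.59 kN.
Moment equilibrium about A: M_A = Σ(load moments about A) − R_B·L = 158.1 − 13.59×4 = 103.8 kN·m.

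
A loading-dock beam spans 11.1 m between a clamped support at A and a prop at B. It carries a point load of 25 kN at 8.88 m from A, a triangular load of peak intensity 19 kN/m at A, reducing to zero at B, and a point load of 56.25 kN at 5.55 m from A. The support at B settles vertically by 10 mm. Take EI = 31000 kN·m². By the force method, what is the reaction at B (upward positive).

R_B = 55.59 kN

Choose R_B as the redundant. The primary structure is the cantilever fixed at A.
Downward deflection at the released point B due to the loads:
  point load 25 at a = 8.88: Pa²(3L − a)/(6EI) = 8023/EI
  triangular load, peak 19 at the fixed end: w₀L⁴/(30EI) = 9614/EI
  point load 56.25 at a = 5.55: Pa²(3L − a)/(6EI) = 8013/EI
  δ_0 = 25651/EI
Tip deflection under a unit load at B: L³/(3EI) = 455.9/EI.
With EI = 31000 kN·m²: δ_0 = 0.82746 m and δ_{BB} = 0.014706 m/kN.
Compatibility — the beam at B must follow the support down by 0.01 m: δ_0 − R_B·δ_{BB} = 0.01, so R_B = (0.82746 − 0.01)/0.014706 = 55.59 kN.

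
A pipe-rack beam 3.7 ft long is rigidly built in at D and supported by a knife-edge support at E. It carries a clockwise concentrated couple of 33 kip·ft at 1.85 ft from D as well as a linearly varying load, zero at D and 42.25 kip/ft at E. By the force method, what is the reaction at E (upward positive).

Take the reaction at E as the redundant and release it; the primary structure is a cantilever fixed at D.
Downward deflection at the released point E due to the loads:
  clockwise couple 33 at a = 1.85: M₀a(2L − a)/(2EI) = 169.4/EI
  triangular load, peak 42.25 at the free end: 11w₀L⁴/(120EI) = 725.8/EI
  δ_0 = 895.3/EI
Flexibility coefficient — unit upward force at E: δ_{EE} = L³/(3EI) = 16.88/EI.
The prop prevents deflection at E: R_E = δ_0/δ_{EE} = 895.3/16.88 = 53.02 kip.

R_E = 53.02 kip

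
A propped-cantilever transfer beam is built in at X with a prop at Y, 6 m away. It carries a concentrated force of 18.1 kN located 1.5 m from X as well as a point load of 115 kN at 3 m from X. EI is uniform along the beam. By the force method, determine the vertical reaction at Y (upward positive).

Release the roller at Y. Primary structure: cantilever fixed at X.
Free-end deflection of the primary structure under the applied loading (downward +):
  point load 18.1 at a = 1.5: Pa²(3L − a)/(6EI) = 112/EI
  point load 115 at a = 3: Pa²(3L − a)/(6EI) = 2588/EI
  δ_0 = 2699/EI
Flexibility coefficient — unit upward force at Y: δ_{YY} = L³/(3EI) = 72/EI.
Compatibility at Y: δ_0 − R_Y·δ_{YY} = 0, so R_Y = 2699/72 = 37.49 kN.

R_Y = 37.49 kN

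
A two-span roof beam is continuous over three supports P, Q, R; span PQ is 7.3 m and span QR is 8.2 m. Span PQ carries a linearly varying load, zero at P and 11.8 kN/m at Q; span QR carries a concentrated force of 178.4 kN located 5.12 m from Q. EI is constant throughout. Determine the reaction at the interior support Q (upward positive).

Release continuity at Q by inserting a hinge; the redundant is the internal moment M_Q. The primary structure is two simply-supported spans PQ and QR.
Discontinuity in slope at Q on the released structure — sum the simple-span end rotations:
  span PQ: triangular load, peak 11.8: w₀L³/(45EI) = 102/EI
  span QR: point load 178.4 at a = 5.12: Pab(L + b)/(6LEI) = 645/EI
  relative rotation θ_0 = (102 + 645)/EI = 747/EI
A unit hogging moment at Q produces rotation L₁/(3EI) + L₂/(3EI) = 5.167/EI.
Compatibility: M_Q·(L₁+L₂)/(3EI) = θ_0, giving M_Q = 144.6 kN·m (hogging).
Span PQ, ΣM about P with M_Q applied at Q: R_Q^{PQ}·7.3 = 209.6 + 144.6, so R_Q^{PQ} = 48.52 kN and R_P = 43.07 − 48.52 = -5.449 kN.
Span QR, ΣM about R: R_Q^{QR}·8.2 = 549.5 + 144.6, so R_Q^{QR} = 84.64 kN and R_R = 178.4 − 84.64 = 93.76 kN.
R_Q = 48.52 + 84.64 = 133.2 kN.

R_Q = 133.2 kN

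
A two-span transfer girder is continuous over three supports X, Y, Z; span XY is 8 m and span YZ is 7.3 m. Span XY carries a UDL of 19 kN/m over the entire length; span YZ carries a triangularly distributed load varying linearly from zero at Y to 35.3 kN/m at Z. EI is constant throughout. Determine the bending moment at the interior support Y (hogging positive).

Take M_Y as the redundant. Released structure: two simple spans XY and YZ with a hinge at Y.
End slopes at the hinge Y, treating each span as simply supported:
  span XY: UDL 19: wL³/(24EI) = 405.3/EI
  span YZ: triangular load, peak 35.3: 7w₀L³/(360EI) = 267/EI
  relative rotation θ_0 = (405.3 + 267)/EI = 672.4/EI
A unit hogging moment at Y produces rotation L₁/(3EI) + L₂/(3EI) = 5.1/EI.
Slope continuity at Y: θ_0 = M_Y·5.1/EI, so M_Y = 672.4/5.1 = 131.8 kN·m (hogging).

M_Y = 131.8 kN·m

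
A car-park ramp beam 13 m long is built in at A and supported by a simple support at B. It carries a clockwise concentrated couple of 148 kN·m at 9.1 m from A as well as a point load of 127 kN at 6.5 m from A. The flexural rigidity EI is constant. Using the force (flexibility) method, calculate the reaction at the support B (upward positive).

R_B = 55.23 kN

Choose R_B as the redundant. The primary structure is the cantilever fixed at A.
Downward deflection at the released point B due to the loads:
  clockwise couple 148 at a = 9.1: M₀a(2L − a)/(2EI) = 11380/EI
  point load 127 at a = 6.5: Pa²(3L − a)/(6EI) = 29064/EI
  δ_0 = 40445/EI
Flexibility coefficient — unit upward force at B: δ_{BB} = L³/(3EI) = 732.3/EI.
The prop prevents deflection at B: R_B = δ_0/δ_{BB} = 40445/732.3 = 55.23 kN.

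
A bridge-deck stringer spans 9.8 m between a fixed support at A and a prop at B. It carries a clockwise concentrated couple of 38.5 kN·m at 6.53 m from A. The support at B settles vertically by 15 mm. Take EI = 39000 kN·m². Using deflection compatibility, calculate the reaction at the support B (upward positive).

R_B = 3.372 kN

Release the roller at B. Primary structure: cantilever fixed at A.
Primary-structure tip deflection at B by superposition:
  clockwise couple 38.5 at a = 6.53: M₀a(2L − a)/(2EI) = 1643/EI
Tip deflection under a unit load at B: L³/(3EI) = 313.7/EI.
With EI = 39000 kN·m²: δ_0 = 0.042126 m and δ_{BB} = 0.008044 m/kN.
Compatibility — the beam at B must follow the support down by 0.015 m: δ_0 − R_B·δ_{BB} = 0.015, so R_B = (0.042126 − 0.015)/0.008044 = 3.372 kN.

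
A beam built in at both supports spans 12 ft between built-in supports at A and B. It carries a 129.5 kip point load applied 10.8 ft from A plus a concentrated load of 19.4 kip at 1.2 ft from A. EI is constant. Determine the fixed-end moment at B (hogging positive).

M_B = 128 kip·ft

Release both end moments; the primary structure is a simply-supported span AB with redundants M_A and M_B.
End rotations of the released simple span under the applied load (×1/EI):
  at A: point load 129.5 at a = 10.8: Pab(L + b)/(6LEI) = 307.7/EI
  at B: point load 129.5 at a = 10.8: Pab(L + a)/(6LEI) = 531.5/EI
  at A: point load 19.4 at a = 1.2: Pab(L + b)/(6LEI) = 79.62/EI
  at B: point load 19.4 at a = 1.2: Pab(L + a)/(6LEI) = 46.09/EI
  θ_A0 = 387.3/EI,  θ_B0 = 577.6/EI
Flexibility coefficients: a unit moment at one end gives L/(3EI) there and L/(6EI) at the far end, so f₁₁ = f₂₂ = 4/EI and f₁₂ = f₂₁ = 2/EI.
Compatibility — zero rotation at each built-in end:
  4 M_A + 2 M_B = 387.3
  2 M_A + 4 M_B = 577.6
Solving the pair gives M_A = 32.84 kip·ft and M_B = 128 kip·ft (hogging).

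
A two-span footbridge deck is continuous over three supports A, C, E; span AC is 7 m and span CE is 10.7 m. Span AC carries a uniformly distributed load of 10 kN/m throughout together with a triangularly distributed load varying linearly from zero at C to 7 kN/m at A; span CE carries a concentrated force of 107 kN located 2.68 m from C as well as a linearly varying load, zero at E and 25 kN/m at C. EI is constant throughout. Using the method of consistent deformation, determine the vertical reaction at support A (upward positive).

Release continuity at C by inserting a hinge; the redundant is the internal moment M_C. The primary structure is two simply-supported spans AC and CE.
End slopes at the hinge C, treating each span as simply supported:
  span AC: UDL 10: wL³/(24EI) = 142.9/EI
  span AC: triangular load, peak 7: 7w₀L³/(360EI) = 46.69/EI
  span CE: point load 107 at a = 2.68: Pab(L + b)/(6LEI) = 670.6/EI
  span CE: triangular load, peak 25: w₀L³/(45EI) = 680.6/EI
  relative rotation θ_0 = (189.6 + 1351)/EI = 1541/EI
A unit hogging moment at C produces rotation L₁/(3EI) + L₂/(3EI) = 5.9/EI.
Slope continuity at C: θ_0 = M_C·5.9/EI, so M_C = 1541/5.9 = 261.1 kN·m (hogging).
Span AC, ΣM about A with M_C applied at C: R_C^{AC}·7 = 302.2 + 261.1, so R_C^{AC} = 80.47 kN and R_A = 94.5 − 80.47 = 14.03 kN.

R_A = 14.03 kN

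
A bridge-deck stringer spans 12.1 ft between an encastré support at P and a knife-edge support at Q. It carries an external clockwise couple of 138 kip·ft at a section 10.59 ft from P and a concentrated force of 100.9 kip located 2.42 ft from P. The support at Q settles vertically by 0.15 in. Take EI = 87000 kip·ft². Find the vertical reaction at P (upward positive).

R_P = 80.25 kip

Remove the prop at Q; the released (primary) structure is a cantilever built in at P.
Downward deflection at the released point Q due to the loads:
  clockwise couple 138 at a = 10.59: M₀a(2L − a)/(2EI) = 9945/EI
  point load 100.9 at a = 2.42: Pa²(3L − a)/(6EI) = 3337/EI
  δ_0 = 13282/EI
Tip deflection under a unit load at Q: L³/(3EI) = 590.5/EI.
With EI = 87000 kip·ft²: δ_0 = 0.15266 ft and δ_{QQ} = 0.006788 ft/kip.
Compatibility — the beam at Q must follow the support down by 0.0125 ft: δ_0 − R_Q·δ_{QQ} = 0.0125, so R_Q = (0.15266 − 0.0125)/0.006788 = 20.65 kip.
Vertical equilibrium: R_P = ΣP − R_Q = 100.9 − 20.65 = 80.25 kip.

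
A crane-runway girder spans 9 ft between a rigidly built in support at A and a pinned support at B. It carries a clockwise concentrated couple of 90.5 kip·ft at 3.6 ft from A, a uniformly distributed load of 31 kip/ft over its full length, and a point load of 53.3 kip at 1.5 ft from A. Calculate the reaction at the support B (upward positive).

Remove the prop at B; the released (primary) structure is a cantilever built in at A.
Downward deflection at the released point B due to the loads:
  clockwise couple 90.5 at a = 3.6: M₀a(2L − a)/(2EI) = 2346/EI
  UDL 31: wL⁴/(8EI) = 25424/EI
  point load 53.3 at a = 1.5: Pa²(3L − a)/(6EI) = 509.7/EI
  δ_0 = 28279/EI
Flexibility coefficient — unit upward force at B: δ_{BB} = L³/(3EI) = 243/EI.
Compatibility at B: δ_0 − R_B·δ_{BB} = 0, so R_B = 28279/243 = 116.4 kip.

R_B = 116.4 kip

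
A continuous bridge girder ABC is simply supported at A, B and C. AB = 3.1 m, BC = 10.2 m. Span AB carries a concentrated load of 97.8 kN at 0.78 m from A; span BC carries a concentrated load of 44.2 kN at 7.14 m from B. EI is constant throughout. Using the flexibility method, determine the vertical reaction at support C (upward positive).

R_C = 25.5 kN

Insert a hinge at B; M_B is the redundant, and each span becomes simply supported.
Discontinuity in slope at B on the released structure — sum the simple-span end rotations:
  span AB: point load 97.8 at a = 0.78: Pab(L + a)/(6LEI) = 36.92/EI
  span BC: point load 44.2 at a = 7.14: Pab(L + b)/(6LEI) = 209.2/EI
  relative rotation θ_0 = (36.92 + 209.2)/EI = 246.2/EI
A unit hogging moment at B produces rotation L₁/(3EI) + L₂/(3EI) = 4.433/EI.
Compatibility: M_B·(L₁+L₂)/(3EI) = θ_0, giving M_B = 55.52 kN·m (hogging).
Span BC, ΣM about C: R_B^{BC}·10.2 = 135.3 + 55.52, so R_B^{BC} = 18.7 kN and R_C = 44.2 − 18.7 = 25.5 kN.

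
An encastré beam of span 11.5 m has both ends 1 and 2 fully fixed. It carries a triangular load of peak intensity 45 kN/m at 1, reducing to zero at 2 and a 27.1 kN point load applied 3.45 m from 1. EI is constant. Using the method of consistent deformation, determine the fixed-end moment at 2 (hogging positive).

Release both end moments; the primary structure is a simply-supported span 12 with redundants M_1 and M_2.
On the primary (simply-supported) span, the end slopes from the loading are:
  at 1: triangular load, peak 45: w₀L³/(45EI) = 1521/EI
  at 2: triangular load, peak 45: 7w₀L³/(360EI) = 1331/EI
  at 1: point load 27.1 at a = 3.45: Pab(L + b)/(6LEI) = 213.2/EI
  at 2: point load 27.1 at a = 3.45: Pab(L + a)/(6LEI) = 163.1/EI
  θ_10 = 1734/EI,  θ_20 = 1494/EI
Flexibility coefficients: a unit moment at one end gives L/(3EI) there and L/(6EI) at the far end, so f₁₁ = f₂₂ = 3.833/EI and f₁₂ = f₂₁ = 1.917/EI.
Compatibility — zero rotation at each built-in end:
  3.833 M_1 + 1.917 M_2 = 1734
  1.917 M_1 + 3.833 M_2 = 1494
Solving the pair gives M_1 = 343.4 kN·m and M_2 = 218 kN·m (hogging).

M_2 = 218 kN·m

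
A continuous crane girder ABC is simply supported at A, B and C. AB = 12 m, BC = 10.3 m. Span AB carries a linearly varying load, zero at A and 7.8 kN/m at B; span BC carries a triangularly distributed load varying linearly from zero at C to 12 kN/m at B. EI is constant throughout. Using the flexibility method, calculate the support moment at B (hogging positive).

M_B = 79.5 kN·m

Insert a hinge at B; M_B is the redundant, and each span becomes simply supported.
Discontinuity in slope at B on the released structure — sum the simple-span end rotations:
  span AB: triangular load, peak 7.8: w₀L³/(45EI) = 299.5/EI
  span BC: triangular load, peak 12: w₀L³/(45EI) = 291.4/EI
  relative rotation θ_0 = (299.5 + 291.4)/EI = 590.9/EI
A unit hogging moment at B produces rotation L₁/(3EI) + L₂/(3EI) = 7.433/EI.
Slope continuity at B: θ_0 = M_B·7.433/EI, so M_B = 590.9/7.433 = 79.5 kN·m (hogging).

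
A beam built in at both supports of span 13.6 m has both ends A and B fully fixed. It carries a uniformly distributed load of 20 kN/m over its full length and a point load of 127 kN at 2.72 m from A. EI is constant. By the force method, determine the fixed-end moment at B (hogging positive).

Take the two fixed-end moments M_A, M_B as redundants; the released structure is the simple span AB.
End rotations of the released simple span under the applied load (×1/EI):
  at A: UDL 20: wL³/(24EI) = 2096/EI
  at B: UDL 20: wL³/(24EI) = 2096/EI
  at A: point load 127 at a = 2.72: Pab(L + b)/(6LEI) = 1128/EI
  at B: point load 127 at a = 2.72: Pab(L + a)/(6LEI) = 751.7/EI
  θ_A0 = 3224/EI,  θ_B0 = 2848/EI
Flexibility coefficients: a unit moment at one end gives L/(3EI) there and L/(6EI) at the far end, so f₁₁ = f₂₂ = 4.533/EI and f₁₂ = f₂₁ = 2.267/EI.
Compatibility — zero rotation at each built-in end:
  4.533 M_A + 2.267 M_B = 3224
  2.267 M_A + 4.533 M_B = 2848
Solving the pair gives M_A = 529.3 kN·m and M_B = 363.5 kN·m (hogging).

M_B = 363.5 kN·m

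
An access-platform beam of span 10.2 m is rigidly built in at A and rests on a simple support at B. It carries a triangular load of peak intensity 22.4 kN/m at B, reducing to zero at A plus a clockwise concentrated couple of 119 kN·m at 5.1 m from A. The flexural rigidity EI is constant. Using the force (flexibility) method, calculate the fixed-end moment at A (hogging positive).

Remove the prop at B; the released (primary) structure is a cantilever built in at A.
Primary-structure tip deflection at B by superposition:
  triangular load, peak 22.4 at the free end: 11w₀L⁴/(120EI) = 22226/EI
  clockwise couple 119 at a = 5.1: M₀a(2L − a)/(2EI) = 4643/EI
  δ_0 = 26869/EI
Flexibility coefficient — unit upward force at B: δ_{BB} = L³/(3EI) = 353.7/EI.
The prop prevents deflection at B: R_B = δ_0/δ_{BB} = 26869/353.7 = 75.96 kN.
Moment equilibrium about A: M_A = Σ(load moments about A) − R_B·L = 895.8 − 75.96×10.2 = 121.1 kN·m.

M_A = 121.1 kN·m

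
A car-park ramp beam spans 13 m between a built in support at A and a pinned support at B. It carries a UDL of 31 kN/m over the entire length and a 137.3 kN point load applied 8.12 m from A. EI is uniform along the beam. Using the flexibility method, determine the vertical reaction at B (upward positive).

Take the reaction at B as the redundant and release it; the primary structure is a cantilever fixed at A.
Downward deflection at the released point B due to the loads:
  UDL 31: wL⁴/(8EI) = 110674/EI
  point load 137.3 at a = 8.12: Pa²(3L − a)/(6EI) = 46592/EI
  δ_0 = 157266/EI
Tip deflection under a unit load at B: L³/(3EI) = 732.3/EI.
Compatibility at B: δ_0 − R_B·δ_{BB} = 0, so R_B = 157266/732.3 = 214.7 kN.

R_B = 214.7 kN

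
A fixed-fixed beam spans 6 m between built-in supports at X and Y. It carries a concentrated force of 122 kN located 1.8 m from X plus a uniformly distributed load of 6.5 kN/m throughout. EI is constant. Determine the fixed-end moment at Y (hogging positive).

Take the two fixed-end moments M_X, M_Y as redundants; the released structure is the simple span XY.
Simple-span end rotations at X and Y under the given loads:
  at X: point load 122 at a = 1.8: Pab(L + b)/(6LEI) = 261.3/EI
  at Y: point load 122 at a = 1.8: Pab(L + a)/(6LEI) = 199.8/EI
  at X: UDL 6.5: wL³/(24EI) = 58.5/EI
  at Y: UDL 6.5: wL³/(24EI) = 58.5/EI
  θ_X0 = 319.8/EI,  θ_Y0 = 258.3/EI
Flexibility coefficients: a unit moment at one end gives L/(3EI) there and L/(6EI) at the far end, so f₁₁ = f₂₂ = 2/EI and f₁₂ = f₂₁ = 1/EI.
Compatibility — zero rotation at each built-in end:
  2 M_X + 1 M_Y = 319.8
  1 M_X + 2 M_Y = 258.3
Solving the pair gives M_X = 127.1 kN·m and M_Y = 65.62 kN·m (hogging).

M_Y = 65.62 kN·m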